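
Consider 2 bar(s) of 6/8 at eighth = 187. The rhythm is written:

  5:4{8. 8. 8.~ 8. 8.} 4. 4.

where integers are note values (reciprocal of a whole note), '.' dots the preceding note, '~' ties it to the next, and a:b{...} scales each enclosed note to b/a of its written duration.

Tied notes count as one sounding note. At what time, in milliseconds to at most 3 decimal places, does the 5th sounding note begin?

note 5 onset = 6b = 1925.134ms

1. 0.0ms @ 0 + 385.027ms (6/5)
2. 385.027ms @ 6/5 + 385.027ms (6/5)
3. 770.053ms @ 12/5 + 770.053ms (12/5)
4. 1540.107ms @ 24/5 + 385.027ms (6/5)
5. 1925.134ms @ 6 + 962.567ms (3)
6. 2887.701ms @ 9 + 962.567ms (3)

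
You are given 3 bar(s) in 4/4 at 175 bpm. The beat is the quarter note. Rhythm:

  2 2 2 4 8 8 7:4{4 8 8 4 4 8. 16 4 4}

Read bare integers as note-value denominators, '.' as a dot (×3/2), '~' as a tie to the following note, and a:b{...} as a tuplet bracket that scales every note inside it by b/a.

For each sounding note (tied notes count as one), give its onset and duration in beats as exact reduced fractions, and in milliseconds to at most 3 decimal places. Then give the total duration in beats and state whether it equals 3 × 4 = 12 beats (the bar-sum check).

1) 0.0ms=0b +685.714ms=2b
2) 685.714ms=2b +685.714ms=2b
3) 1371.429ms=4b +685.714ms=2b
4) 2057.143ms=6b +342.857ms=1b
5) 2400.0ms=7b +171.429ms=1/2b
6) 2571.429ms=15/2b +171.429ms=1/2b
7) 2742.857ms=8b +195.918ms=4/7b
8) 2938.776ms=60/7b +97.959ms=2/7b
9) 3036.735ms=62/7b +97.959ms=2/7b
10) 3134.694ms=64/7b +195.918ms=4/7b
11) 3330.612ms=68/7b +195.918ms=4/7b
12) 3526.531ms=72/7b +146.939ms=3/7b
13) 3673.469ms=75/7b +48.98ms=1/7b
14) 3722.449ms=76/7b +195.918ms=4/7b
15) 3918.367ms=80/7b +195.918ms=4/7b
Σ=12b of 12 (175bpm 4/4) — PASS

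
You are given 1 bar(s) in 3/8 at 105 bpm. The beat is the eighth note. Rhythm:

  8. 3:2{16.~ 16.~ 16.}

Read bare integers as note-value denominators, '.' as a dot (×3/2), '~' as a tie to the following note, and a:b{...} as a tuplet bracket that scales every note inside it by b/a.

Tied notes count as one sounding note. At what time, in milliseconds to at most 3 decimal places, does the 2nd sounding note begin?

note 2 onset = 3/2b = 857.143ms

1. 0.0ms @ 0 + 857.143ms (3/2)
2. 857.143ms @ 3/2 + 857.143ms (3/2)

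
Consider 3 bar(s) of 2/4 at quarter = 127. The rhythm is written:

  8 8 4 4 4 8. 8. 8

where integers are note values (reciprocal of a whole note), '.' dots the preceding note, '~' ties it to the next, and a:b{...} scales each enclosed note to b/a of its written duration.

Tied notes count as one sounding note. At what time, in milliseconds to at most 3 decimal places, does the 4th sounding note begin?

1. 0.0ms @ 0 + 236.22ms (1/2)
2. 236.22ms @ 1/2 + 236.22ms (1/2)
3. 472.441ms @ 1 + 472.441ms (1)
4. 944.882ms @ 2 + 472.441ms (1)
5. 1417.323ms @ 3 + 472.441ms (1)
6. 1889.764ms @ 4 + 354.331ms (3/4)
7. 2244.094ms @ 19/4 + 354.331ms (3/4)
8. 2598.425ms @ 11/2 + 236.22ms (1/2)

note 4 onset = 2b = 944.882ms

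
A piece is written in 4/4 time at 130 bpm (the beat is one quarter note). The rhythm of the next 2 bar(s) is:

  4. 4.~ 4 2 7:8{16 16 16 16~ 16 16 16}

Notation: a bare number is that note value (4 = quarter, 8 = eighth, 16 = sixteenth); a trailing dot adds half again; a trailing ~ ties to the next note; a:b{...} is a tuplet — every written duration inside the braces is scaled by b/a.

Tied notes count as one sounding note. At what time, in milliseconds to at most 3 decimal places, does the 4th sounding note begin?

1. 0.0ms @ 0 + 692.308ms (3/2)
2. 692.308ms @ 3/2 + 1153.846ms (5/2)
3. 1846.154ms @ 4 + 923.077ms (2)
4. 2769.231ms @ 6 + 131.868ms (2/7)
5. 2901.099ms @ 44/7 + 131.868ms (2/7)
6. 3032.967ms @ 46/7 + 131.868ms (2/7)
7. 3164.835ms @ 48/7 + 263.736ms (4/7)
8. 3428.571ms @ 52/7 + 131.868ms (2/7)
9. 3560.44ms @ 54/7 + 131.868ms (2/7)

note 4 onset = 6b = 2769.231ms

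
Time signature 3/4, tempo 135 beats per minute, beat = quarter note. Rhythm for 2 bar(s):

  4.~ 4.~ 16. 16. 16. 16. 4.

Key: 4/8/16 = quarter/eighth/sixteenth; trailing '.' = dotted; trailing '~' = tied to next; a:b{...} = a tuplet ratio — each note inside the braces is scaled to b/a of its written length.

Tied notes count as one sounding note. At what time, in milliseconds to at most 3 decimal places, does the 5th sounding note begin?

note 5 onset = 9/2b = 2000.0ms

1. 0.0ms @ 0 + 1500.0ms (27/8)
2. 1500.0ms @ 27/8 + 166.667ms (3/8)
3. 1666.667ms @ 15/4 + 166.667ms (3/8)
4. 1833.333ms @ 33/8 + 166.667ms (3/8)
5. 2000.0ms @ 9/2 + 666.667ms (3/2)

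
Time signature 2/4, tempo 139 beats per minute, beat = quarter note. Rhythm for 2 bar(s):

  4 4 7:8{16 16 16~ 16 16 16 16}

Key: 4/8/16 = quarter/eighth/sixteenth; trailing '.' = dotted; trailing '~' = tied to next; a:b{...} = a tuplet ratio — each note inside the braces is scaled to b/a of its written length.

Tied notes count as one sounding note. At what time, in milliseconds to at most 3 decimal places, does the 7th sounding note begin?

note 7 onset = 24/7b = 1479.959ms

1. 0.0ms @ 0 + 431.655ms (1)
2. 431.655ms @ 1 + 431.655ms (1)
3. 863.309ms @ 2 + 123.33ms (2/7)
4. 986.639ms @ 16/7 + 123.33ms (2/7)
5. 1109.969ms @ 18/7 + 246.66ms (4/7)
6. 1356.629ms @ 22/7 + 123.33ms (2/7)
7. 1479.959ms @ 24/7 + 123.33ms (2/7)
8. 1603.289ms @ 26/7 + 123.33ms (2/7)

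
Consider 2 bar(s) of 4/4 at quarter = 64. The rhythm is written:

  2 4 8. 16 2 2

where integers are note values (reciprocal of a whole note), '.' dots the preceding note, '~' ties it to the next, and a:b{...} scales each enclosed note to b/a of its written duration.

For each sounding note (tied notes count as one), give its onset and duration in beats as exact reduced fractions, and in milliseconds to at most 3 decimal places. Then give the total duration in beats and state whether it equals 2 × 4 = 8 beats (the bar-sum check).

1) 0.0ms=0b +1875.0ms=2b
2) 1875.0ms=2b +937.5ms=1b
3) 2812.5ms=3b +703.125ms=3/4b
4) 3515.625ms=15/4b +234.375ms=1/4b
5) 3750.0ms=4b +1875.0ms=2b
6) 5625.0ms=6b +1875.0ms=2b
Σ=8b of 8 (64bpm 4/4) — PASS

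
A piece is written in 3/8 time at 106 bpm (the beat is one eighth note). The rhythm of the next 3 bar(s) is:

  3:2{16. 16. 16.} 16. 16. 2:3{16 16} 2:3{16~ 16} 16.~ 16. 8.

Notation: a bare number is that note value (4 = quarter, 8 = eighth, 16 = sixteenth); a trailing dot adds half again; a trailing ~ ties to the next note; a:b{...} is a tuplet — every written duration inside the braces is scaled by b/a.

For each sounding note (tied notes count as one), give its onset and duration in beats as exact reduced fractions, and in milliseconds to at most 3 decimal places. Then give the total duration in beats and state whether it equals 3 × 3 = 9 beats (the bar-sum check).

1) 0.0ms=0b +283.019ms=1/2b
2) 283.019ms=1/2b +283.019ms=1/2b
3) 566.038ms=1b +283.019ms=1/2b
4) 849.057ms=3/2b +424.528ms=3/4b
5) 1273.585ms=9/4b +424.528ms=3/4b
6) 1698.113ms=3b +424.528ms=3/4b
7) 2122.642ms=15/4b +424.528ms=3/4b
8) 2547.17ms=9/2b +849.057ms=3/2b
9) 3396.226ms=6b +849.057ms=3/2b
10) 4245.283ms=15/2b +849.057ms=3/2b
Σ=9b of 9 (106bpm 3/8) — PASS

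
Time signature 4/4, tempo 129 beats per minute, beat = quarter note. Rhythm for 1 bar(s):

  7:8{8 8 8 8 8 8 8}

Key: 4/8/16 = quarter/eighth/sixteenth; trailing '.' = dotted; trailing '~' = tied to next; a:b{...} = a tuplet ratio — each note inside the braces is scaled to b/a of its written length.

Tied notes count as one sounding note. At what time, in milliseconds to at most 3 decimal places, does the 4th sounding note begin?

1. 0.0ms @ 0 + 265.781ms (4/7)
2. 265.781ms @ 4/7 + 265.781ms (4/7)
3. 531.561ms @ 8/7 + 265.781ms (4/7)
4. 797.342ms @ 12/7 + 265.781ms (4/7)
5. 1063.123ms @ 16/7 + 265.781ms (4/7)
6. 1328.904ms @ 20/7 + 265.781ms (4/7)
7. 1594.684ms @ 24/7 + 265.781ms (4/7)

note 4 onset = 12/7b = 797.342ms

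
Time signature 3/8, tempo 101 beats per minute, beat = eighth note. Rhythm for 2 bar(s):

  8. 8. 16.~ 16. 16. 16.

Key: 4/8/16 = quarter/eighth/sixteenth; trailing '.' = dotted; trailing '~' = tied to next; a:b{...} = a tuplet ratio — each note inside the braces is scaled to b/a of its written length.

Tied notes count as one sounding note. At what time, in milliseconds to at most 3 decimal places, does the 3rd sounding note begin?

note 3 onset = 3b = 1782.178ms

1. 0.0ms @ 0 + 891.089ms (3/2)
2. 891.089ms @ 3/2 + 891.089ms (3/2)
3. 1782.178ms @ 3 + 891.089ms (3/2)
4. 2673.267ms @ 9/2 + 445.545ms (3/4)
5. 3118.812ms @ 21/4 + 445.545ms (3/4)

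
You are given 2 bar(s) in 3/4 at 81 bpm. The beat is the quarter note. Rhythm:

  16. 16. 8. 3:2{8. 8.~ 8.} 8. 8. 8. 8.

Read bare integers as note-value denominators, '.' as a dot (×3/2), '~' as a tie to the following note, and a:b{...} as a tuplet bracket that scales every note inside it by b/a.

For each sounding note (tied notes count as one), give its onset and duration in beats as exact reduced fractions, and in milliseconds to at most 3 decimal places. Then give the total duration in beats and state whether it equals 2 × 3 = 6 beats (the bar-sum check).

1) 0.0ms=0b +277.778ms=3/8b
2) 277.778ms=3/8b +277.778ms=3/8b
3) 555.556ms=3/4b +555.556ms=3/4b
4) 1111.111ms=3/2b +370.37ms=1/2b
5) 1481.481ms=2b +740.741ms=1b
6) 2222.222ms=3b +555.556ms=3/4b
7) 2777.778ms=15/4b +555.556ms=3/4b
8) 3333.333ms=9/2b +555.556ms=3/4b
9) 3888.889ms=21/4b +555.556ms=3/4b
Σ=6b of 6 (81bpm 3/4) — PASS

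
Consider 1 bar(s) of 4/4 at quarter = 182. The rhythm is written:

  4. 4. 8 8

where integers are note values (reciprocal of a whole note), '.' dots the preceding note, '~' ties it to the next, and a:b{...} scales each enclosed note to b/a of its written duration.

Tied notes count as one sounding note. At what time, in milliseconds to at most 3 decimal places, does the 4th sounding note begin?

note 4 onset = 7/2b = 1153.846ms

1. 0.0ms @ 0 + 494.505ms (3/2)
2. 494.505ms @ 3/2 + 494.505ms (3/2)
3. 989.011ms @ 3 + 164.835ms (1/2)
4. 1153.846ms @ 7/2 + 164.835ms (1/2)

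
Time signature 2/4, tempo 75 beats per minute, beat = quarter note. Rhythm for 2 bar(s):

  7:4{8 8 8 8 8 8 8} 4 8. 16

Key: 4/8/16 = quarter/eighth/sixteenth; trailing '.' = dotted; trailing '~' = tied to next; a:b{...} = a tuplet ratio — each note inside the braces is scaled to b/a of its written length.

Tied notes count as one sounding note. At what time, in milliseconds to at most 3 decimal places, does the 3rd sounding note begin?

note 3 onset = 4/7b = 457.143ms

1. 0.0ms @ 0 + 228.571ms (2/7)
2. 228.571ms @ 2/7 + 228.571ms (2/7)
3. 457.143ms @ 4/7 + 228.571ms (2/7)
4. 685.714ms @ 6/7 + 228.571ms (2/7)
5. 914.286ms @ 8/7 + 228.571ms (2/7)
6. 1142.857ms @ 10/7 + 228.571ms (2/7)
7. 1371.429ms @ 12/7 + 228.571ms (2/7)
8. 1600.0ms @ 2 + 800.0ms (1)
9. 2400.0ms @ 3 + 600.0ms (3/4)
10. 3000.0ms @ 15/4 + 200.0ms (1/4)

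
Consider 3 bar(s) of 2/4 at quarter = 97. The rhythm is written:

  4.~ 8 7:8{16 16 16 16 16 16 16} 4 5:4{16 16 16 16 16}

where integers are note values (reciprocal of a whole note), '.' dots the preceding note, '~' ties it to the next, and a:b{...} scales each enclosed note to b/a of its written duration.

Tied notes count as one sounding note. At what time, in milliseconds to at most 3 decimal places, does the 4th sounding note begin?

note 4 onset = 18/7b = 1590.574ms

1. 0.0ms @ 0 + 1237.113ms (2)
2. 1237.113ms @ 2 + 176.73ms (2/7)
3. 1413.844ms @ 16/7 + 176.73ms (2/7)
4. 1590.574ms @ 18/7 + 176.73ms (2/7)
5. 1767.305ms @ 20/7 + 176.73ms (2/7)
6. 1944.035ms @ 22/7 + 176.73ms (2/7)
7. 2120.766ms @ 24/7 + 176.73ms (2/7)
8. 2297.496ms @ 26/7 + 176.73ms (2/7)
9. 2474.227ms @ 4 + 618.557ms (1)
10. 3092.784ms @ 5 + 123.711ms (1/5)
11. 3216.495ms @ 26/5 + 123.711ms (1/5)
12. 3340.206ms @ 27/5 + 123.711ms (1/5)
13. 3463.918ms @ 28/5 + 123.711ms (1/5)
14. 3587.629ms @ 29/5 + 123.711ms (1/5)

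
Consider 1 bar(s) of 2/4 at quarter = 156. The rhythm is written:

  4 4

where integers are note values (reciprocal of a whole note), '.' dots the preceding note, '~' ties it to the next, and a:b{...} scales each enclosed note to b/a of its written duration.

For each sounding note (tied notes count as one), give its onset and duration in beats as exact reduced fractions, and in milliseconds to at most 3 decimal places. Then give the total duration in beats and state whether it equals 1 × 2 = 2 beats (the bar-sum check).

1) 0.0ms=0b +384.615ms=1b
2) 384.615ms=1b +384.615ms=1b
Σ=2b of 2 (156bpm 2/4) — PASS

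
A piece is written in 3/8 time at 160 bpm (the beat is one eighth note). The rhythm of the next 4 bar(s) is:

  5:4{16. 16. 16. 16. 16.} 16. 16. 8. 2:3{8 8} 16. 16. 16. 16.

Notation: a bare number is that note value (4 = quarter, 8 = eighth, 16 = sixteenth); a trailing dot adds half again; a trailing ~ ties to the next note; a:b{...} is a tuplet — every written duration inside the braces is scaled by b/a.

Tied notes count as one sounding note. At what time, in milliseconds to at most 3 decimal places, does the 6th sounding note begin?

note 6 onset = 3b = 1125.0ms

1. 0.0ms @ 0 + 225.0ms (3/5)
2. 225.0ms @ 3/5 + 225.0ms (3/5)
3. 450.0ms @ 6/5 + 225.0ms (3/5)
4. 675.0ms @ 9/5 + 225.0ms (3/5)
5. 900.0ms @ 12/5 + 225.0ms (3/5)
6. 1125.0ms @ 3 + 281.25ms (3/4)
7. 1406.25ms @ 15/4 + 281.25ms (3/4)
8. 1687.5ms @ 9/2 + 562.5ms (3/2)
9. 2250.0ms @ 6 + 562.5ms (3/2)
10. 2812.5ms @ 15/2 + 562.5ms (3/2)
11. 3375.0ms @ 9 + 281.25ms (3/4)
12. 3656.25ms @ 39/4 + 281.25ms (3/4)
13. 3937.5ms @ 21/2 + 281.25ms (3/4)
14. 4218.75ms @ 45/4 + 281.25ms (3/4)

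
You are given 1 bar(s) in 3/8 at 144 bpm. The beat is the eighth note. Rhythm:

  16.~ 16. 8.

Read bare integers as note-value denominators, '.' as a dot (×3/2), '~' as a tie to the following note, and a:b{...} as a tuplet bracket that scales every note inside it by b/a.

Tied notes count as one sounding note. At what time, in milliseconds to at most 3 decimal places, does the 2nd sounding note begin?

1. 0.0ms @ 0 + 625.0ms (3/2)
2. 625.0ms @ 3/2 + 625.0ms (3/2)

note 2 onset = 3/2b = 625.0ms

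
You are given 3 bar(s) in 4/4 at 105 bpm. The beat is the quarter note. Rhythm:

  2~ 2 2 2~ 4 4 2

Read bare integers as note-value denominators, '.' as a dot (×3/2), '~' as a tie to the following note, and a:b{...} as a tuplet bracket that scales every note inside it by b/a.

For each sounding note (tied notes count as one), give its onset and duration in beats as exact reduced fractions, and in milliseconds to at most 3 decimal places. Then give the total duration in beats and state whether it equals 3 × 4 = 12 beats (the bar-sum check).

1) 0.0ms=0b +2285.714ms=4b
2) 2285.714ms=4b +1142.857ms=2b
3) 3428.571ms=6b +1714.286ms=3b
4) 5142.857ms=9b +571.429ms=1b
5) 5714.286ms=10b +1142.857ms=2b
Σ=12b of 12 (105bpm 4/4) — PASS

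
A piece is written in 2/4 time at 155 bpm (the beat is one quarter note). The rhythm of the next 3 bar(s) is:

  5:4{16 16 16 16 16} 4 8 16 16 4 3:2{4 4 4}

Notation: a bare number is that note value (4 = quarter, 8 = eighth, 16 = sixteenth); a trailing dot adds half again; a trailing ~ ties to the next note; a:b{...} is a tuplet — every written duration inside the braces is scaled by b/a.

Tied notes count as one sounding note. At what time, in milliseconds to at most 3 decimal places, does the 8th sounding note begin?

note 8 onset = 5/2b = 967.742ms

1. 0.0ms @ 0 + 77.419ms (1/5)
2. 77.419ms @ 1/5 + 77.419ms (1/5)
3. 154.839ms @ 2/5 + 77.419ms (1/5)
4. 232.258ms @ 3/5 + 77.419ms (1/5)
5. 309.677ms @ 4/5 + 77.419ms (1/5)
6. 387.097ms @ 1 + 387.097ms (1)
7. 774.194ms @ 2 + 193.548ms (1/2)
8. 967.742ms @ 5/2 + 96.774ms (1/4)
9. 1064.516ms @ 11/4 + 96.774ms (1/4)
10. 1161.29ms @ 3 + 387.097ms (1)
11. 1548.387ms @ 4 + 258.065ms (2/3)
12. 1806.452ms @ 14/3 + 258.065ms (2/3)
13. 2064.516ms @ 16/3 + 258.065ms (2/3)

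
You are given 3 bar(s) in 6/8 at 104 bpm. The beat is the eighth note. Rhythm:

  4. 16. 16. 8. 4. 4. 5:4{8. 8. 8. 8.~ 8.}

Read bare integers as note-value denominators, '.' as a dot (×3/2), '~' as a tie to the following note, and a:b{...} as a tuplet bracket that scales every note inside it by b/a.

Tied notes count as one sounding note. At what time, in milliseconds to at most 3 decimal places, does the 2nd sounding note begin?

note 2 onset = 3b = 1730.769ms

1. 0.0ms @ 0 + 1730.769ms (3)
2. 1730.769ms @ 3 + 432.692ms (3/4)
3. 2163.462ms @ 15/4 + 432.692ms (3/4)
4. 2596.154ms @ 9/2 + 865.385ms (3/2)
5. 3461.538ms @ 6 + 1730.769ms (3)
6. 5192.308ms @ 9 + 1730.769ms (3)
7. 6923.077ms @ 12 + 692.308ms (6/5)
8. 7615.385ms @ 66/5 + 692.308ms (6/5)
9. 8307.692ms @ 72/5 + 692.308ms (6/5)
10. 9000.0ms @ 78/5 + 1384.615ms (12/5)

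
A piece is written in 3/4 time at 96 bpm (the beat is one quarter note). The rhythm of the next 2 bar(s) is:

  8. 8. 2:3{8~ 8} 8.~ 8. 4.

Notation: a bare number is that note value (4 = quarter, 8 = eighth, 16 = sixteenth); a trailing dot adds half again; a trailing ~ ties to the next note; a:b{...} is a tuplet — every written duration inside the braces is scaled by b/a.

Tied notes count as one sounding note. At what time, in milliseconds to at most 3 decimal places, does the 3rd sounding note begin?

note 3 onset = 3/2b = 937.5ms

1. 0.0ms @ 0 + 468.75ms (3/4)
2. 468.75ms @ 3/4 + 468.75ms (3/4)
3. 937.5ms @ 3/2 + 937.5ms (3/2)
4. 1875.0ms @ 3 + 937.5ms (3/2)
5. 2812.5ms @ 9/2 + 937.5ms (3/2)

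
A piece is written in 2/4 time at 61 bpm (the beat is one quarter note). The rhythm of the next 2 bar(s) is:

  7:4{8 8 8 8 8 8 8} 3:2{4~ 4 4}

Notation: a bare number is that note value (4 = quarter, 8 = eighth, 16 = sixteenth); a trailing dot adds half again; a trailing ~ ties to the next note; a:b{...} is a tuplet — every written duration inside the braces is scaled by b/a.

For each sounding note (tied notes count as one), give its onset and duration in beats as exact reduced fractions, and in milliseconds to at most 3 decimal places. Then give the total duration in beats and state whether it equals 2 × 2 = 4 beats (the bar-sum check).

1) 0.0ms=0b +281.03ms=2/7b
2) 281.03ms=2/7b +281.03ms=2/7b
3) 562.061ms=4/7b +281.03ms=2/7b
4) 843.091ms=6/7b +281.03ms=2/7b
5) 1124.122ms=8/7b +281.03ms=2/7b
6) 1405.152ms=10/7b +281.03ms=2/7b
7) 1686.183ms=12/7b +281.03ms=2/7b
8) 1967.213ms=2b +1311.475ms=4/3b
9) 3278.689ms=10/3b +655.738ms=2/3b
Σ=4b of 4 (61bpm 2/4) — PASS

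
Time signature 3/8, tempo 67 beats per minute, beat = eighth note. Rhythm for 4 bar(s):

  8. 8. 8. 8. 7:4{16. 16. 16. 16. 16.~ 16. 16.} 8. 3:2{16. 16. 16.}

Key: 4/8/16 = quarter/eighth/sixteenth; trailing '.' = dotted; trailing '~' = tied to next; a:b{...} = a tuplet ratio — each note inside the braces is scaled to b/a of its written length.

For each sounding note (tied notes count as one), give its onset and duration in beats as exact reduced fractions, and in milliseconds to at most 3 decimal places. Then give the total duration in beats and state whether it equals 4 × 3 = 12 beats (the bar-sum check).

1) 0.0ms=0b +1343.284ms=3/2b
2) 1343.284ms=3/2b +1343.284ms=3/2b
3) 2686.567ms=3b +1343.284ms=3/2b
4) 4029.851ms=9/2b +1343.284ms=3/2b
5) 5373.134ms=6b +383.795ms=3/7b
6) 5756.93ms=45/7b +383.795ms=3/7b
7) 6140.725ms=48/7b +383.795ms=3/7b
8) 6524.52ms=51/7b +383.795ms=3/7b
9) 6908.316ms=54/7b +767.591ms=6/7b
10) 7675.906ms=60/7b +383.795ms=3/7b
11) 8059.701ms=9b +1343.284ms=3/2b
12) 9402.985ms=21/2b +447.761ms=1/2b
13) 9850.746ms=11b +447.761ms=1/2b
14) 10298.507ms=23/2b +447.761ms=1/2b
Σ=12b of 12 (67bpm 3/8) — PASS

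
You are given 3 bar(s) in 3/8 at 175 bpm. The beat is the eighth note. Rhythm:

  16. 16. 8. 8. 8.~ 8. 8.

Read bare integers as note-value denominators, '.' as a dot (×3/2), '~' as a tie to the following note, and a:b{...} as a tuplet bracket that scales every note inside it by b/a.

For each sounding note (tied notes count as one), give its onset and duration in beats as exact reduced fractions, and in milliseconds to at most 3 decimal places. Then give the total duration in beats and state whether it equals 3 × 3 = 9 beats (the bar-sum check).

1) 0.0ms=0b +257.143ms=3/4b
2) 257.143ms=3/4b +257.143ms=3/4b
3) 514.286ms=3/2b +514.286ms=3/2b
4) 1028.571ms=3b +514.286ms=3/2b
5) 1542.857ms=9/2b +1028.571ms=3b
6) 2571.429ms=15/2b +514.286ms=3/2b
Σ=9b of 9 (175bpm 3/8) — PASS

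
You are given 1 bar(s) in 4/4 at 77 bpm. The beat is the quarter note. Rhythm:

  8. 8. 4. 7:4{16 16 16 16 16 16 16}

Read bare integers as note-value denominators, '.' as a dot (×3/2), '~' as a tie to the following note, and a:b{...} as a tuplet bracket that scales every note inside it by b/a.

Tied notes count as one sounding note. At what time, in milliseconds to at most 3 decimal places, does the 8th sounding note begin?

1. 0.0ms @ 0 + 584.416ms (3/4)
2. 584.416ms @ 3/4 + 584.416ms (3/4)
3. 1168.831ms @ 3/2 + 1168.831ms (3/2)
4. 2337.662ms @ 3 + 111.317ms (1/7)
5. 2448.98ms @ 22/7 + 111.317ms (1/7)
6. 2560.297ms @ 23/7 + 111.317ms (1/7)
7. 2671.614ms @ 24/7 + 111.317ms (1/7)
8. 2782.931ms @ 25/7 + 111.317ms (1/7)
9. 2894.249ms @ 26/7 + 111.317ms (1/7)
10. 3005.566ms @ 27/7 + 111.317ms (1/7)

note 8 onset = 25/7b = 2782.931ms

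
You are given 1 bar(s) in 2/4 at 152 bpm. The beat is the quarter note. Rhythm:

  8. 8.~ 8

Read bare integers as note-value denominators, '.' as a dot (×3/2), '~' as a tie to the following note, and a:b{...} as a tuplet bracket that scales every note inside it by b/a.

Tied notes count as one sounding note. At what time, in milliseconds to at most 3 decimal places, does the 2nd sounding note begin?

1. 0.0ms @ 0 + 296.053ms (3/4)
2. 296.053ms @ 3/4 + 493.421ms (5/4)

note 2 onset = 3/4b = 296.053ms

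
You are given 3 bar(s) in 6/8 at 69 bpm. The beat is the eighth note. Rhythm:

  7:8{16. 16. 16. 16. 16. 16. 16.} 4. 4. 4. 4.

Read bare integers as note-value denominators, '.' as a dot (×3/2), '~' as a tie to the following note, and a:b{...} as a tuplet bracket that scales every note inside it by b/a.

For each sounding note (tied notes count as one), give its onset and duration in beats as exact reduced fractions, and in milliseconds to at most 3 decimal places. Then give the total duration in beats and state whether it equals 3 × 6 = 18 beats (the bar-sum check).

1) 0.0ms=0b +745.342ms=6/7b
2) 745.342ms=6/7b +745.342ms=6/7b
3) 1490.683ms=12/7b +745.342ms=6/7b
4) 2236.025ms=18/7b +745.342ms=6/7b
5) 2981.366ms=24/7b +745.342ms=6/7b
6) 3726.708ms=30/7b +745.342ms=6/7b
7) 4472.05ms=36/7b +745.342ms=6/7b
8) 5217.391ms=6b +2608.696ms=3b
9) 7826.087ms=9b +2608.696ms=3b
10) 10434.783ms=12b +2608.696ms=3b
11) 13043.478ms=15b +2608.696ms=3b
Σ=18b of 18 (69bpm 6/8) — PASS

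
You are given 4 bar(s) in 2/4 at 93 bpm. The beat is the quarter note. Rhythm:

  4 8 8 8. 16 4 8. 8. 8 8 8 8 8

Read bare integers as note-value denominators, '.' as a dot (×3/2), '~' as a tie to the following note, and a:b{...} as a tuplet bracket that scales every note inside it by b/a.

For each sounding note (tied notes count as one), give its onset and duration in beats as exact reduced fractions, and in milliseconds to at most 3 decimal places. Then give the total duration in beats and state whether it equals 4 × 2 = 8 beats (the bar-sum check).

1) 0.0ms=0b +645.161ms=1b
2) 645.161ms=1b +322.581ms=1/2b
3) 967.742ms=3/2b +322.581ms=1/2b
4) 1290.323ms=2b +483.871ms=3/4b
5) 1774.194ms=11/4b +161.29ms=1/4b
6) 1935.484ms=3b +645.161ms=1b
7) 2580.645ms=4b +483.871ms=3/4b
8) 3064.516ms=19/4b +483.871ms=3/4b
9) 3548.387ms=11/2b +322.581ms=1/2b
10) 3870.968ms=6b +322.581ms=1/2b
11) 4193.548ms=13/2b +322.581ms=1/2b
12) 4516.129ms=7b +322.581ms=1/2b
13) 4838.71ms=15/2b +322.581ms=1/2b
Σ=8b of 8 (93bpm 2/4) — PASS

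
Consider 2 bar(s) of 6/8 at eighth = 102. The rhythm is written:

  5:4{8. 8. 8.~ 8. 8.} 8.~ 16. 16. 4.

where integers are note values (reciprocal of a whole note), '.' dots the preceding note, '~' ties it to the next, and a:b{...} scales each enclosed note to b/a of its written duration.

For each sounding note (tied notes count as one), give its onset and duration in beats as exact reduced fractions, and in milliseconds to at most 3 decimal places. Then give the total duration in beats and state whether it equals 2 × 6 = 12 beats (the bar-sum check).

1) 0.0ms=0b +705.882ms=6/5b
2) 705.882ms=6/5b +705.882ms=6/5b
3) 1411.765ms=12/5b +1411.765ms=12/5b
4) 2823.529ms=24/5b +705.882ms=6/5b
5) 3529.412ms=6b +1323.529ms=9/4b
6) 4852.941ms=33/4b +441.176ms=3/4b
7) 5294.118ms=9b +1764.706ms=3b
Σ=12b of 12 (102bpm 6/8) — PASS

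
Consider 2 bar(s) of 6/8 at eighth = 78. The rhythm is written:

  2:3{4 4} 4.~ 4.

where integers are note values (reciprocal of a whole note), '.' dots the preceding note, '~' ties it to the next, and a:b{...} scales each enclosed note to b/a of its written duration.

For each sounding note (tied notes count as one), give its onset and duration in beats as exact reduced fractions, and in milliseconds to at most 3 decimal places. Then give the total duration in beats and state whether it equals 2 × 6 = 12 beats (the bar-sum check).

1) 0.0ms=0b +2307.692ms=3b
2) 2307.692ms=3b +2307.692ms=3b
3) 4615.385ms=6b +4615.385ms=6b
Σ=12b of 12 (78bpm 6/8) — PASS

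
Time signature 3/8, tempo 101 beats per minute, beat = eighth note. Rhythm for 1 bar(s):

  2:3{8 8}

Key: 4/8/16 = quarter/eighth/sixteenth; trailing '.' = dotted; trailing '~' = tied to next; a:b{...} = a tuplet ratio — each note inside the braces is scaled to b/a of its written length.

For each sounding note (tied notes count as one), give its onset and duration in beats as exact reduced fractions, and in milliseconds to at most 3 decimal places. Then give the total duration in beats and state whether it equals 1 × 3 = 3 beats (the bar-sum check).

1) 0.0ms=0b +891.089ms=3/2b
2) 891.089ms=3/2b +891.089ms=3/2b
Σ=3b of 3 (101bpm 3/8) — PASS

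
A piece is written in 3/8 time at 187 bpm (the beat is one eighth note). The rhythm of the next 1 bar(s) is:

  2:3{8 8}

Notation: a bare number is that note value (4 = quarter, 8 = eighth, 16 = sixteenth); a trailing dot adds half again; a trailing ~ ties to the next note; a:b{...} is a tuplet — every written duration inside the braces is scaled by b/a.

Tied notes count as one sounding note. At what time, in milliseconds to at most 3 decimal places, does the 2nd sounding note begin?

note 2 onset = 3/2b = 481.283ms

1. 0.0ms @ 0 + 481.283ms (3/2)
2. 481.283ms @ 3/2 + 481.283ms (3/2)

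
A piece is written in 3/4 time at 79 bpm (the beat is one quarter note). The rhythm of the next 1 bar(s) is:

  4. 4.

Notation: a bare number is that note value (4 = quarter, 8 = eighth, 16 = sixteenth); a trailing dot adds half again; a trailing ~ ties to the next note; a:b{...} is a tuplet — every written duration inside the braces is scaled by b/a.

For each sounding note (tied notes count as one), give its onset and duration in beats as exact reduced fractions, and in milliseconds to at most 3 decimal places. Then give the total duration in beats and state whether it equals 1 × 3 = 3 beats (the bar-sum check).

1) 0.0ms=0b +1139.241ms=3/2b
2) 1139.241ms=3/2b +1139.241ms=3/2b
Σ=3b of 3 (79bpm 3/4) — PASS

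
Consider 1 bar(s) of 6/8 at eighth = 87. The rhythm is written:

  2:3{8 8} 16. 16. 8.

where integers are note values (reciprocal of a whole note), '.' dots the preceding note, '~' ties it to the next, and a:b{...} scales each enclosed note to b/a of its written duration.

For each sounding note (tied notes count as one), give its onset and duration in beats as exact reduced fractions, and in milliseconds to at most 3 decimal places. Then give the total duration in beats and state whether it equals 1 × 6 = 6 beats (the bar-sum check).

1) 0.0ms=0b +1034.483ms=3/2b
2) 1034.483ms=3/2b +1034.483ms=3/2b
3) 2068.966ms=3b +517.241ms=3/4b
4) 2586.207ms=15/4b +517.241ms=3/4b
5) 3103.448ms=9/2b +1034.483ms=3/2b
Σ=6b of 6 (87bpm 6/8) — PASS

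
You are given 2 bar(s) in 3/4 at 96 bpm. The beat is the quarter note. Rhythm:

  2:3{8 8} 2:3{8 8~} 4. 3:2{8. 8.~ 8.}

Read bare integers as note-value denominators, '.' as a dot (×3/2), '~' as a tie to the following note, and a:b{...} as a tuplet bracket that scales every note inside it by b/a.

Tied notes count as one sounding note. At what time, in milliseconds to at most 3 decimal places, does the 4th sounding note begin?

note 4 onset = 9/4b = 1406.25ms

1. 0.0ms @ 0 + 468.75ms (3/4)
2. 468.75ms @ 3/4 + 468.75ms (3/4)
3. 937.5ms @ 3/2 + 468.75ms (3/4)
4. 1406.25ms @ 9/4 + 1406.25ms (9/4)
5. 2812.5ms @ 9/2 + 312.5ms (1/2)
6. 3125.0ms @ 5 + 625.0ms (1)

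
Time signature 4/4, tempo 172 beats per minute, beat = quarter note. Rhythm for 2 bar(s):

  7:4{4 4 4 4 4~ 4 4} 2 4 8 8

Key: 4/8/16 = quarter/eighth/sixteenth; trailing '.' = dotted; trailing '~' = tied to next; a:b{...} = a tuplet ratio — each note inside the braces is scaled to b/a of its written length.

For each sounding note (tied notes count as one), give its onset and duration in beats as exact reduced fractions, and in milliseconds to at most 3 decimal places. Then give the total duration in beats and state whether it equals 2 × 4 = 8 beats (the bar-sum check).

1) 0.0ms=0b +199.336ms=4/7b
2) 199.336ms=4/7b +199.336ms=4/7b
3) 398.671ms=8/7b +199.336ms=4/7b
4) 598.007ms=12/7b +199.336ms=4/7b
5) 797.342ms=16/7b +398.671ms=8/7b
6) 1196.013ms=24/7b +199.336ms=4/7b
7) 1395.349ms=4b +697.674ms=2b
8) 2093.023ms=6b +348.837ms=1b
9) 2441.86ms=7b +174.419ms=1/2b
10) 2616.279ms=15/2b +174.419ms=1/2b
Σ=8b of 8 (172bpm 4/4) — PASS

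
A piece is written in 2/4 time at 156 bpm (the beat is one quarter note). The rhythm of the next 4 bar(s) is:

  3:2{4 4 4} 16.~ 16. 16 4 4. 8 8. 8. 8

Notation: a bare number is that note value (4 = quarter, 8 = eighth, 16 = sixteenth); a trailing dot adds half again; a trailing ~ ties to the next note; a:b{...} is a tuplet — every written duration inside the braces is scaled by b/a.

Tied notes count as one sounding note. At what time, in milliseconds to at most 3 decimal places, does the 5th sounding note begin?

note 5 onset = 11/4b = 1057.692ms

1. 0.0ms @ 0 + 256.41ms (2/3)
2. 256.41ms @ 2/3 + 256.41ms (2/3)
3. 512.821ms @ 4/3 + 256.41ms (2/3)
4. 769.231ms @ 2 + 288.462ms (3/4)
5. 1057.692ms @ 11/4 + 96.154ms (1/4)
6. 1153.846ms @ 3 + 384.615ms (1)
7. 1538.462ms @ 4 + 576.923ms (3/2)
8. 2115.385ms @ 11/2 + 192.308ms (1/2)
9. 2307.692ms @ 6 + 288.462ms (3/4)
10. 2596.154ms @ 27/4 + 288.462ms (3/4)
11. 2884.615ms @ 15/2 + 192.308ms (1/2)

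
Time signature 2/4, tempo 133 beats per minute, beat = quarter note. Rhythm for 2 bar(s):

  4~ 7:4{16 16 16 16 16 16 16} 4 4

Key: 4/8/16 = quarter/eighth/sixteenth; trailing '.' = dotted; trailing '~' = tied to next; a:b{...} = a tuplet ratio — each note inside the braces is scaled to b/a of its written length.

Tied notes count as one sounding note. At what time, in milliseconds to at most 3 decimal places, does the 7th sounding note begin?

note 7 onset = 13/7b = 837.809ms

1. 0.0ms @ 0 + 515.575ms (8/7)
2. 515.575ms @ 8/7 + 64.447ms (1/7)
3. 580.021ms @ 9/7 + 64.447ms (1/7)
4. 644.468ms @ 10/7 + 64.447ms (1/7)
5. 708.915ms @ 11/7 + 64.447ms (1/7)
6. 773.362ms @ 12/7 + 64.447ms (1/7)
7. 837.809ms @ 13/7 + 64.447ms (1/7)
8. 902.256ms @ 2 + 451.128ms (1)
9. 1353.383ms @ 3 + 451.128ms (1)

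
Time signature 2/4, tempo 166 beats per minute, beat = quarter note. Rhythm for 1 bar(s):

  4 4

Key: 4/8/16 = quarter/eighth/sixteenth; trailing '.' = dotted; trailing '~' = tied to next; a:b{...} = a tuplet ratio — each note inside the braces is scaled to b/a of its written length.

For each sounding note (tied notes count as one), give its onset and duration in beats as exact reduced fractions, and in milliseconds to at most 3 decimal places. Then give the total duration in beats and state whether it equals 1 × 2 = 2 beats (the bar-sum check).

1) 0.0ms=0b +361.446ms=1b
2) 361.446ms=1b +361.446ms=1b
Σ=2b of 2 (166bpm 2/4) — PASS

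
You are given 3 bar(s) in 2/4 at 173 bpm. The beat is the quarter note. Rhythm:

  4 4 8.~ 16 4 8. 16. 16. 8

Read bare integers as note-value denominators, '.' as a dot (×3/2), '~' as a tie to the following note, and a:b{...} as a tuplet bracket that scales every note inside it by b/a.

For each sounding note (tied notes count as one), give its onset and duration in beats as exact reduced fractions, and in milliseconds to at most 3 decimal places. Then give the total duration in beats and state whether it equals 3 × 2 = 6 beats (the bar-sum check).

1) 0.0ms=0b +346.821ms=1b
2) 346.821ms=1b +346.821ms=1b
3) 693.642ms=2b +346.821ms=1b
4) 1040.462ms=3b +346.821ms=1b
5) 1387.283ms=4b +260.116ms=3/4b
6) 1647.399ms=19/4b +130.058ms=3/8b
7) 1777.457ms=41/8b +130.058ms=3/8b
8) 1907.514ms=11/2b +173.41ms=1/2b
Σ=6b of 6 (173bpm 2/4) — PASS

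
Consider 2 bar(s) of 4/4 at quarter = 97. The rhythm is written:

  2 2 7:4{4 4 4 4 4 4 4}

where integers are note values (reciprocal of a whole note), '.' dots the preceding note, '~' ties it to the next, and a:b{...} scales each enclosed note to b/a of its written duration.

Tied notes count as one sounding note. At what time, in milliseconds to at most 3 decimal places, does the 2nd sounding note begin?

1. 0.0ms @ 0 + 1237.113ms (2)
2. 1237.113ms @ 2 + 1237.113ms (2)
3. 2474.227ms @ 4 + 353.461ms (4/7)
4. 2827.688ms @ 32/7 + 353.461ms (4/7)
5. 3181.149ms @ 36/7 + 353.461ms (4/7)
6. 3534.61ms @ 40/7 + 353.461ms (4/7)
7. 3888.071ms @ 44/7 + 353.461ms (4/7)
8. 4241.532ms @ 48/7 + 353.461ms (4/7)
9. 4594.993ms @ 52/7 + 353.461ms (4/7)

note 2 onset = 2b = 1237.113ms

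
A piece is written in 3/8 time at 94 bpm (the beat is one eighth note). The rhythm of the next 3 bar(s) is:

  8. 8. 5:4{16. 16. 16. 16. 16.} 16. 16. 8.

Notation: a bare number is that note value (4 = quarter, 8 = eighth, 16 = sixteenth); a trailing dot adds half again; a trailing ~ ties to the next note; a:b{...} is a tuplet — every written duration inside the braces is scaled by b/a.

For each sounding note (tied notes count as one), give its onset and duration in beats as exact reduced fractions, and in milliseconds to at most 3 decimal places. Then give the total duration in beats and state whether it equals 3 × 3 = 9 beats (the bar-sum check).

1) 0.0ms=0b +957.447ms=3/2b
2) 957.447ms=3/2b +957.447ms=3/2b
3) 1914.894ms=3b +382.979ms=3/5b
4) 2297.872ms=18/5b +382.979ms=3/5b
5) 2680.851ms=21/5b +382.979ms=3/5b
6) 3063.83ms=24/5b +382.979ms=3/5b
7) 3446.809ms=27/5b +382.979ms=3/5b
8) 3829.787ms=6b +478.723ms=3/4b
9) 4308.511ms=27/4b +478.723ms=3/4b
10) 4787.234ms=15/2b +957.447ms=3/2b
Σ=9b of 9 (94bpm 3/8) — PASS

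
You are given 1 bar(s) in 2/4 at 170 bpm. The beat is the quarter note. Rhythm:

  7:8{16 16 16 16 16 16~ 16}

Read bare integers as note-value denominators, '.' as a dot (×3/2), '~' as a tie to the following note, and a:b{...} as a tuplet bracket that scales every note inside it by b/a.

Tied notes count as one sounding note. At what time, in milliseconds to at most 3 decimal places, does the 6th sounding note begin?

1. 0.0ms @ 0 + 100.84ms (2/7)
2. 100.84ms @ 2/7 + 100.84ms (2/7)
3. 201.681ms @ 4/7 + 100.84ms (2/7)
4. 302.521ms @ 6/7 + 100.84ms (2/7)
5. 403.361ms @ 8/7 + 100.84ms (2/7)
6. 504.202ms @ 10/7 + 201.681ms (4/7)

note 6 onset = 10/7b = 504.202ms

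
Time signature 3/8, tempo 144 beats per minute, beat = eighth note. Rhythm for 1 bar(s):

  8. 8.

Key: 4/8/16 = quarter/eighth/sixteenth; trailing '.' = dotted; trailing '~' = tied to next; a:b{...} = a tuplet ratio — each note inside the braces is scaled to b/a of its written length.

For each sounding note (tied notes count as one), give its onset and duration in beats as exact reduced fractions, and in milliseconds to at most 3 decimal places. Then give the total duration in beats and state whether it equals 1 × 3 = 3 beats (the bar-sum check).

1) 0.0ms=0b +625.0ms=3/2b
2) 625.0ms=3/2b +625.0ms=3/2b
Σ=3b of 3 (144bpm 3/8) — PASS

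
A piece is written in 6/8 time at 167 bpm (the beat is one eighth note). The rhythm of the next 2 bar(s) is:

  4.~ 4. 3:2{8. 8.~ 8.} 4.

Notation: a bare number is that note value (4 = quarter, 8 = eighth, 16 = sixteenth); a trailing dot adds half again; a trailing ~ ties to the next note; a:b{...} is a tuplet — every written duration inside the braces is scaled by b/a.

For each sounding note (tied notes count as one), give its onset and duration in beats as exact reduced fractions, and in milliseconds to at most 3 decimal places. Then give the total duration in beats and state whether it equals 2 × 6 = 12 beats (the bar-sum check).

1) 0.0ms=0b +2155.689ms=6b
2) 2155.689ms=6b +359.281ms=1b
3) 2514.97ms=7b +718.563ms=2b
4) 3233.533ms=9b +1077.844ms=3b
Σ=12b of 12 (167bpm 6/8) — PASS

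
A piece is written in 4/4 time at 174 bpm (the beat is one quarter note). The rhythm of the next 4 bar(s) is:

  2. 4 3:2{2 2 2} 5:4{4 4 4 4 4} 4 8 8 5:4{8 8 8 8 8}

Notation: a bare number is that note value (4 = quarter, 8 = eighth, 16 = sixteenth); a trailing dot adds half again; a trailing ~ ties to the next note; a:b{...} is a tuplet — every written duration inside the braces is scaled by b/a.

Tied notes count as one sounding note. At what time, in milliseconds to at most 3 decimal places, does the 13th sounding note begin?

note 13 onset = 27/2b = 4655.172ms

1. 0.0ms @ 0 + 1034.483ms (3)
2. 1034.483ms @ 3 + 344.828ms (1)
3. 1379.31ms @ 4 + 459.77ms (4/3)
4. 1839.08ms @ 16/3 + 459.77ms (4/3)
5. 2298.851ms @ 20/3 + 459.77ms (4/3)
6. 2758.621ms @ 8 + 275.862ms (4/5)
7. 3034.483ms @ 44/5 + 275.862ms (4/5)
8. 3310.345ms @ 48/5 + 275.862ms (4/5)
9. 3586.207ms @ 52/5 + 275.862ms (4/5)
10. 3862.069ms @ 56/5 + 275.862ms (4/5)
11. 4137.931ms @ 12 + 344.828ms (1)
12. 4482.759ms @ 13 + 172.414ms (1/2)
13. 4655.172ms @ 27/2 + 172.414ms (1/2)
14. 4827.586ms @ 14 + 137.931ms (2/5)
15. 4965.517ms @ 72/5 + 137.931ms (2/5)
16. 5103.448ms @ 74/5 + 137.931ms (2/5)
17. 5241.379ms @ 76/5 + 137.931ms (2/5)
18. 5379.31ms @ 78/5 + 137.931ms (2/5)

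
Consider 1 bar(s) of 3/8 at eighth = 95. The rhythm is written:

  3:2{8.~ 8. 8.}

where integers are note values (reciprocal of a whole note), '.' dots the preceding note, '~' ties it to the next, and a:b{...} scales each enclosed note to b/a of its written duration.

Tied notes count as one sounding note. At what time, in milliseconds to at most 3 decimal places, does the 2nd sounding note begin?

1. 0.0ms @ 0 + 1263.158ms (2)
2. 1263.158ms @ 2 + 631.579ms (1)

note 2 onset = 2b = 1263.158ms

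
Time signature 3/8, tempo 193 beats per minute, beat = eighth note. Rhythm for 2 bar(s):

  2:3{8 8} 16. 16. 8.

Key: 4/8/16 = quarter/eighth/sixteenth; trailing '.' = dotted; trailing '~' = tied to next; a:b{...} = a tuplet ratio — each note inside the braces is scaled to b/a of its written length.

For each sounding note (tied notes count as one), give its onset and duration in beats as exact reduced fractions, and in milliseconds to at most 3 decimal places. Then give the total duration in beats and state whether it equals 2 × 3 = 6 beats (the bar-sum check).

1) 0.0ms=0b +466.321ms=3/2b
2) 466.321ms=3/2b +466.321ms=3/2b
3) 932.642ms=3b +233.161ms=3/4b
4) 1165.803ms=15/4b +233.161ms=3/4b
5) 1398.964ms=9/2b +466.321ms=3/2b
Σ=6b of 6 (193bpm 3/8) — PASS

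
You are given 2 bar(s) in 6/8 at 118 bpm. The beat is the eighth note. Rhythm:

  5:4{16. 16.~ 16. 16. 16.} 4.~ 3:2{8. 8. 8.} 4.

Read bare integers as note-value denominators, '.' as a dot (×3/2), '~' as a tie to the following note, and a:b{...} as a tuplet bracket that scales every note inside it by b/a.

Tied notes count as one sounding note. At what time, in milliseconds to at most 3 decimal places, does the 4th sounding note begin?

note 4 onset = 12/5b = 1220.339ms

1. 0.0ms @ 0 + 305.085ms (3/5)
2. 305.085ms @ 3/5 + 610.169ms (6/5)
3. 915.254ms @ 9/5 + 305.085ms (3/5)
4. 1220.339ms @ 12/5 + 305.085ms (3/5)
5. 1525.424ms @ 3 + 2033.898ms (4)
6. 3559.322ms @ 7 + 508.475ms (1)
7. 4067.797ms @ 8 + 508.475ms (1)
8. 4576.271ms @ 9 + 1525.424ms (3)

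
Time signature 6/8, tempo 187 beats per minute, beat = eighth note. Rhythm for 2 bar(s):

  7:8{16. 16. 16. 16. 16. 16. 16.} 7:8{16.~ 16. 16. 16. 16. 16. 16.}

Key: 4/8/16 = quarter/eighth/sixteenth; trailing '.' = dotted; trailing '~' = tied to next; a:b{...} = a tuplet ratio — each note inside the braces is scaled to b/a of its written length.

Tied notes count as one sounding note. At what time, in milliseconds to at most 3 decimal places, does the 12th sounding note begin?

1. 0.0ms @ 0 + 275.019ms (6/7)
2. 275.019ms @ 6/7 + 275.019ms (6/7)
3. 550.038ms @ 12/7 + 275.019ms (6/7)
4. 825.057ms @ 18/7 + 275.019ms (6/7)
5. 1100.076ms @ 24/7 + 275.019ms (6/7)
6. 1375.095ms @ 30/7 + 275.019ms (6/7)
7. 1650.115ms @ 36/7 + 275.019ms (6/7)
8. 1925.134ms @ 6 + 550.038ms (12/7)
9. 2475.172ms @ 54/7 + 275.019ms (6/7)
10. 2750.191ms @ 60/7 + 275.019ms (6/7)
11. 3025.21ms @ 66/7 + 275.019ms (6/7)
12. 3300.229ms @ 72/7 + 275.019ms (6/7)
13. 3575.248ms @ 78/7 + 275.019ms (6/7)

note 12 onset = 72/7b = 3300.229ms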